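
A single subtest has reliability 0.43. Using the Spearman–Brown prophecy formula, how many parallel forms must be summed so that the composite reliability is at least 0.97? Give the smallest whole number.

43

k ≥ ρ*(1−ρ₁)/(ρ₁(1−ρ*)) = 0.97·0.57 / (0.43·0.03) = 42.860.
Smallest integer k = 43.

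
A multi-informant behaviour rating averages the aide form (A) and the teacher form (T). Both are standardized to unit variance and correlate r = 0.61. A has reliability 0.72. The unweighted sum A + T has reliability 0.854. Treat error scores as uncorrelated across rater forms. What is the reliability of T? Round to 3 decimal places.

0.810

Var(A+T) = 2 + 2·0.61 = 3.220.
True-score variance = ρ_A + ρ_T + 2·0.61, so 0.854 = (0.72 + ρ_T + 1.22) / 3.220.
ρ_T = 0.854·3.220 − 0.72 − 1.22 = 0.810.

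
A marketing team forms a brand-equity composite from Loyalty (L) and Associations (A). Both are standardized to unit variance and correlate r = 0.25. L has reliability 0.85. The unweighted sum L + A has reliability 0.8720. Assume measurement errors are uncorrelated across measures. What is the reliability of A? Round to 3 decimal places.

Var(L+A) = 2 + 2·0.25 = 2.500.
True-score variance = ρ_L + ρ_A + 2·0.25, so 0.8720 = (0.85 + ρ_A + 0.50) / 2.500.
ρ_A = 0.8720·2.500 − 0.85 − 0.50 = 0.830.

0.830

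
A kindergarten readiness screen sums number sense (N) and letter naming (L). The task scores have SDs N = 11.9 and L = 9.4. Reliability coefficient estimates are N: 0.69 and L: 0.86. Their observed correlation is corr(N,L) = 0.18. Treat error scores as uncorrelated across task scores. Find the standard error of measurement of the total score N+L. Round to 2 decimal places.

Var(total) = 229.97 + 40.2696 = 270.24.
True-score variance = 173.701 + 40.2696 = 213.97, so reliability = 0.7918.
Error variance = 270.24 − 213.97 = 56.2695; SEM = √56.2695 = 7.50.

7.50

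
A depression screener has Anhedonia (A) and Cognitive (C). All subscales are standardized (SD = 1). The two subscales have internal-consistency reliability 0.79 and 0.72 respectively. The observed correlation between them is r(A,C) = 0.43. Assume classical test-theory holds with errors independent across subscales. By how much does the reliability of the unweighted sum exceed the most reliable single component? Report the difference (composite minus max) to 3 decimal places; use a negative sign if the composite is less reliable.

Var(sum) = 2 + 0.86 = 2.86; true-score variance = 1.51 + 0.86 = 2.37; composite reliability = 0.8287.
Max component reliability = 0.7900.
Difference = 0.8287 − 0.7900 = 0.039.

0.039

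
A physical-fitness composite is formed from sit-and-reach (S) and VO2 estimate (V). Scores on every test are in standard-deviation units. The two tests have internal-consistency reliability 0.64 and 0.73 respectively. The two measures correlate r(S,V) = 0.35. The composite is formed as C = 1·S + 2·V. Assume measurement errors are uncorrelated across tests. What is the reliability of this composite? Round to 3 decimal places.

Var(C) = 1 + 2² + 2·[2·0.35] = 5 + 1.4 = 6.4.
Because errors are independent across components, Cov(Tᵢ,Tⱼ) = Cov(Xᵢ,Xⱼ); the off-diagonal part of the true-score variance is the same as above.
True-score variance = [0.64 + 2²·0.73] + 1.4 = 3.56 + 1.4 = 4.96.
Reliability = 4.96 / 6.4 = 0.775.

0.775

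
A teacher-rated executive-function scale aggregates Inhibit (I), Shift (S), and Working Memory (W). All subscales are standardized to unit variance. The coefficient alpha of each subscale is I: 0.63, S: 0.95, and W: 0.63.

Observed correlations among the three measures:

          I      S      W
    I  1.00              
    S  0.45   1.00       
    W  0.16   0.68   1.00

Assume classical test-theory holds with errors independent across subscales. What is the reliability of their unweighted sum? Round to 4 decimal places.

Var(I+S+W) = 3 + 2·[0.45 + 0.16 + 0.68] = 3 + 2.58 = 5.58.
Under uncorrelated errors the observed covariances equal the true-score covariances, so only the own-variance terms attenuate.
True-score variance = [0.63 + 0.95 + 0.63] + 2.58 = 2.21 + 2.58 = 4.79.
Reliability = 4.79 / 5.58 = 0.8584.

0.8584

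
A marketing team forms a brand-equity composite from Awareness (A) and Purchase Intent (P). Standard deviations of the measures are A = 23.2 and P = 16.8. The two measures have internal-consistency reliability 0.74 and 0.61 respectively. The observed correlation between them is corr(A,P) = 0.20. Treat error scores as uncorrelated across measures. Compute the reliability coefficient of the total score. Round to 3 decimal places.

Var(A+P) = 23.2² + 16.8² + 2·[23.2·16.8·0.20] = 820.48 + 155.904 = 976.384.
Under uncorrelated errors the observed covariances equal the true-score covariances, so only the own-variance terms attenuate.
True-score variance = [23.2²·0.74 + 16.8²·0.61] + 155.904 = 570.464 + 155.904 = 726.368.
Reliability = 726.368 / 976.384 = 0.744.

0.744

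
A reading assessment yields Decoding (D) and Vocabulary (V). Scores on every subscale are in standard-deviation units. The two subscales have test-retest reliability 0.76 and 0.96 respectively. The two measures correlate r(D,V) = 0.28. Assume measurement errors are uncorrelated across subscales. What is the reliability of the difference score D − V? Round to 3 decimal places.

Var(D−V) = 1 + 1 − 2·0.28 = 2 − 0.56 = 1.44.
Because errors are independent across components, Cov(Tᵢ,Tⱼ) = Cov(Xᵢ,Xⱼ); the off-diagonal part of the true-score variance is the same as above.
True-score variance = [0.76 + 0.96] − 0.56 = 1.72 − 0.56 = 1.16.
Reliability = 1.16 / 1.44 = 0.806.

0.806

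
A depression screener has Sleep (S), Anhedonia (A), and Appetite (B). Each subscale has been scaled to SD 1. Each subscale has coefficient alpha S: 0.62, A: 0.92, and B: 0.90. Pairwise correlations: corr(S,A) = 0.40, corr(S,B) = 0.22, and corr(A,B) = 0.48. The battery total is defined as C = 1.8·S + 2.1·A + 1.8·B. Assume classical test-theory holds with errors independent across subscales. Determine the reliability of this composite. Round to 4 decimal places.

Var(C) = 1.8² + 2.1² + 1.8² + 2·[3.78·0.40 + 3.24·0.22 + 3.78·0.48] = 10.89 + 8.0784 = 18.9684.
With uncorrelated errors the cross-covariances are all true-score covariance, so they carry over unchanged; only the diagonal terms shrink to ρᵢσᵢ².
True-score variance = [1.8²·0.62 + 2.1²·0.92 + 1.8²·0.90] + 8.0784 = 8.982 + 8.0784 = 17.0604.
Reliability = 17.0604 / 18.9684 = 0.8994.

0.8994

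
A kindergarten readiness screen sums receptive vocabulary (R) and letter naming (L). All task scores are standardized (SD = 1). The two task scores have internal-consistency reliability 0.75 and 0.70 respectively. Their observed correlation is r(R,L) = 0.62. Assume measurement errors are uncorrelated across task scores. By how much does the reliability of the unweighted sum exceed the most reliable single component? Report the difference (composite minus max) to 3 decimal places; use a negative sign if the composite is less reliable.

0.080

Var(sum) = 2 + 1.24 = 3.24; true-score variance = 1.45 + 1.24 = 2.69; composite reliability = 0.8302.
Max component reliability = 0.7500.
Difference = 0.8302 − 0.7500 = 0.080.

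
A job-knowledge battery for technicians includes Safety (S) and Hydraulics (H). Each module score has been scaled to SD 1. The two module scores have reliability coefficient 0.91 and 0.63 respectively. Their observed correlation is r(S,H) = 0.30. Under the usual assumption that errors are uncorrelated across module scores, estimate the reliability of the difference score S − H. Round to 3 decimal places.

Var(S−H) = 1 + 1 − 2·0.30 = 2 − 0.6 = 1.4.
Under uncorrelated errors the observed covariances equal the true-score covariances, so only the own-variance terms attenuate.
True-score variance = [0.91 + 0.63] − 0.6 = 1.54 − 0.6 = 0.94.
Reliability = 0.94 / 1.4 = 0.671.

0.671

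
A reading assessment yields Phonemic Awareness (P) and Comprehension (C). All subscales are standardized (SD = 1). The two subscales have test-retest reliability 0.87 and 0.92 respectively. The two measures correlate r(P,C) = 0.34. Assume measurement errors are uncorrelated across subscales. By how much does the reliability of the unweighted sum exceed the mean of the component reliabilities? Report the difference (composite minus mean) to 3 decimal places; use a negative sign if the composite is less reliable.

Var(sum) = 2 + 0.68 = 2.68; true-score variance = 1.79 + 0.68 = 2.47; composite reliability = 0.9216.
Mean component reliability = 0.8950.
Difference = 0.9216 − 0.8950 = 0.027.

0.027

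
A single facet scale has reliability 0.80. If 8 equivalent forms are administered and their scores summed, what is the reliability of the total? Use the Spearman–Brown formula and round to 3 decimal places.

0.970

ρ_k = kρ / (1 + (k−1)ρ) = 8·0.80 / (1 + 7·0.80) = 6.400 / 6.600 = 0.970.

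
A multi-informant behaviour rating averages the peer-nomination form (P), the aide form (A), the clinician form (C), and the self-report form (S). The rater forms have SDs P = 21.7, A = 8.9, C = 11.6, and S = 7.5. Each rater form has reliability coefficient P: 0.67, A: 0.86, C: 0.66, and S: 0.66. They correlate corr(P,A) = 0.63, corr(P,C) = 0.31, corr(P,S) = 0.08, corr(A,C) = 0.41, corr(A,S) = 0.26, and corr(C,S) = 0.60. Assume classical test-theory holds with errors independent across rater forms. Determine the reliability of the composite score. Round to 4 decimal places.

Var(P+A+C+S) = 21.7² + 8.9² + 11.6² + 7.5² + 2·[21.7·8.9·0.63 + 21.7·11.6·0.31 + 21.7·7.5·0.08 + 8.9·11.6·0.41 + 8.9·7.5·0.26 + 11.6·7.5·0.60] = 740.91 + 649.217 = 1390.13.
Because errors are independent across components, Cov(Tᵢ,Tⱼ) = Cov(Xᵢ,Xⱼ); the off-diagonal part of the true-score variance is the same as above.
True-score variance = [21.7²·0.67 + 8.9²·0.86 + 11.6²·0.66 + 7.5²·0.66] + 649.217 = 509.552 + 649.217 = 1158.77.
Reliability = 1158.77 / 1390.13 = 0.8336.

0.8336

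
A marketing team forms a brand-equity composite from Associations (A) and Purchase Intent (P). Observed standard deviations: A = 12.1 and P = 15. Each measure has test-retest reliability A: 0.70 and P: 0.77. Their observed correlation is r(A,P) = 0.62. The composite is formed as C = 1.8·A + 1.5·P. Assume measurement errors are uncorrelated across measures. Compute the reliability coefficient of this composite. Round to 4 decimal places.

Var(C) = 1.8²·12.1² + 1.5²·15² + 2·[2.7·12.1·15·0.62] = 980.618 + 607.662 = 1588.28.
With uncorrelated errors the cross-covariances are all true-score covariance, so they carry over unchanged; only the diagonal terms shrink to ρᵢσᵢ².
True-score variance = [1.8²·12.1²·0.70 + 1.5²·15²·0.77] + 607.662 = 721.87 + 607.662 = 1329.53.
Reliability = 1329.53 / 1588.28 = 0.8371.

0.8371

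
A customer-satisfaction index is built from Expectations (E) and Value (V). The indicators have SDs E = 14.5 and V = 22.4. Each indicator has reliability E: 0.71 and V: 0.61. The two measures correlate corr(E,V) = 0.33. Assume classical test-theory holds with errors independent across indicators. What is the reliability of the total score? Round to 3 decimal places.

0.723

Var(E+V) = 14.5² + 22.4² + 2·[14.5·22.4·0.33] = 712.01 + 214.368 = 926.378.
Under uncorrelated errors the observed covariances equal the true-score covariances, so only the own-variance terms attenuate.
True-score variance = [14.5²·0.71 + 22.4²·0.61] + 214.368 = 455.351 + 214.368 = 669.719.
Reliability = 669.719 / 926.378 = 0.723.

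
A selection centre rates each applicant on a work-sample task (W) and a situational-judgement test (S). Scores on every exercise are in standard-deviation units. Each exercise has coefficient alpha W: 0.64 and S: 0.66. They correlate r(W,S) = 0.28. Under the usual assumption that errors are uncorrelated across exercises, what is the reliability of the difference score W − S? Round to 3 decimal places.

Var(W−S) = 1 + 1 − 2·0.28 = 2 − 0.56 = 1.44.
With uncorrelated errors the cross-covariances are all true-score covariance, so they carry over unchanged; only the diagonal terms shrink to ρᵢσᵢ².
True-score variance = [0.64 + 0.66] − 0.56 = 1.3 − 0.56 = 0.74.
Reliability = 0.74 / 1.44 = 0.514.

0.514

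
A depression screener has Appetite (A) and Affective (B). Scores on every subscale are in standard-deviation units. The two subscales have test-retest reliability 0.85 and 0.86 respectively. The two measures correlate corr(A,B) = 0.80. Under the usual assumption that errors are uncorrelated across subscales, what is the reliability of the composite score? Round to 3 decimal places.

Var(A+B) = 2 + 2·[0.80] = 2 + 1.6 = 3.6.
With uncorrelated errors the cross-covariances are all true-score covariance, so they carry over unchanged; only the diagonal terms shrink to ρᵢσᵢ².
True-score variance = [0.85 + 0.86] + 1.6 = 1.71 + 1.6 = 3.31.
Reliability = 3.31 / 3.6 = 0.919.

0.919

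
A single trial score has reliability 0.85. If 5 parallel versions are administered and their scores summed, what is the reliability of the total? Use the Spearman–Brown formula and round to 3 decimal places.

ρ_k = kρ / (1 + (k−1)ρ) = 5·0.85 / (1 + 4·0.85) = 4.250 / 4.400 = 0.966.

0.966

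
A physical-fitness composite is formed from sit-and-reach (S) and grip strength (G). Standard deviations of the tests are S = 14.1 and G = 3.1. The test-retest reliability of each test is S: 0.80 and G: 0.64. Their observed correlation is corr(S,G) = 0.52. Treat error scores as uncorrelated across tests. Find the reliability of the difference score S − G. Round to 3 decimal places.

0.735

Var(S−G) = 14.1² + 3.1² − 2·14.1·3.1·0.52 = 208.42 − 45.4584 = 162.962.
Because errors are independent across components, Cov(Tᵢ,Tⱼ) = Cov(Xᵢ,Xⱼ); the off-diagonal part of the true-score variance is the same as above.
True-score variance = [14.1²·0.80 + 3.1²·0.64] − 45.4584 = 165.198 − 45.4584 = 119.74.
Reliability = 119.74 / 162.962 = 0.735.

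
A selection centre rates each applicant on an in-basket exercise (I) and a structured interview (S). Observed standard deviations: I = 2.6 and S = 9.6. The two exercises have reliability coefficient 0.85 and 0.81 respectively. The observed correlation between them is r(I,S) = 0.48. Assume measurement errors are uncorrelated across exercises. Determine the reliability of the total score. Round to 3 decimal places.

Var(I+S) = 2.6² + 9.6² + 2·[2.6·9.6·0.48] = 98.92 + 23.9616 = 122.882.
Under uncorrelated errors the observed covariances equal the true-score covariances, so only the own-variance terms attenuate.
True-score variance = [2.6²·0.85 + 9.6²·0.81] + 23.9616 = 80.3956 + 23.9616 = 104.357.
Reliability = 104.357 / 122.882 = 0.849.

0.849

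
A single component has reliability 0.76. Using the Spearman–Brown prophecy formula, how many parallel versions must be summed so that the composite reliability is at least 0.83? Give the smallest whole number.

2

k ≥ ρ*(1−ρ₁)/(ρ₁(1−ρ*)) = 0.83·0.24 / (0.76·0.17) = 1.542.
Smallest integer k = 2.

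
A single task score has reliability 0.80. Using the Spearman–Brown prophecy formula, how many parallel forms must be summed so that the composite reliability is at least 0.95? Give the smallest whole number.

5

k ≥ ρ*(1−ρ₁)/(ρ₁(1−ρ*)) = 0.95·0.20 / (0.80·0.05) = 4.750.
Smallest integer k = 5.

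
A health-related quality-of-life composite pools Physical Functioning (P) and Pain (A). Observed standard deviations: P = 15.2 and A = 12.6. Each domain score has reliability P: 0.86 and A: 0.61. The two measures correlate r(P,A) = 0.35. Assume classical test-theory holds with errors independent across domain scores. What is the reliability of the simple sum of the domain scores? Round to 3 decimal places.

0.820

Var(P+A) = 15.2² + 12.6² + 2·[15.2·12.6·0.35] = 389.8 + 134.064 = 523.864.
Under uncorrelated errors the observed covariances equal the true-score covariances, so only the own-variance terms attenuate.
True-score variance = [15.2²·0.86 + 12.6²·0.61] + 134.064 = 295.538 + 134.064 = 429.602.
Reliability = 429.602 / 523.864 = 0.820.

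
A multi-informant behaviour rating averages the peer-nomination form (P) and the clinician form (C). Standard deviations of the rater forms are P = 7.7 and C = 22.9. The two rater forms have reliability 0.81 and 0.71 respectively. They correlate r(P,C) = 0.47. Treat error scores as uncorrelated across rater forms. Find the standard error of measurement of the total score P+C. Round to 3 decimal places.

Var(total) = 583.7 + 165.75 = 749.45.
True-score variance = 420.356 + 165.75 = 586.106, so reliability = 0.7820.
Error variance = 749.45 − 586.106 = 163.344; SEM = √163.344 = 12.781.

12.781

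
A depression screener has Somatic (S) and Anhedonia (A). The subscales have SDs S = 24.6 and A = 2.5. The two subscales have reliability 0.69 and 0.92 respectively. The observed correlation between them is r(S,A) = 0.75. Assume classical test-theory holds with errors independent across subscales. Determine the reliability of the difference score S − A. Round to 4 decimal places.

0.6377

Var(S−A) = 24.6² + 2.5² − 2·24.6·2.5·0.75 = 611.41 − 92.25 = 519.16.
Because errors are independent across components, Cov(Tᵢ,Tⱼ) = Cov(Xᵢ,Xⱼ); the off-diagonal part of the true-score variance is the same as above.
True-score variance = [24.6²·0.69 + 2.5²·0.92] − 92.25 = 423.31 − 92.25 = 331.06.
Reliability = 331.06 / 519.16 = 0.6377.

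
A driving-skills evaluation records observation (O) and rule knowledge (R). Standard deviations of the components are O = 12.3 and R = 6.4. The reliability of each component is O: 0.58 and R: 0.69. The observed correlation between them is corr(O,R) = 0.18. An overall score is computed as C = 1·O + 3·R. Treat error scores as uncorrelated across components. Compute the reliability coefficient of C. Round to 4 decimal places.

0.7061

Var(C) = 12.3² + 3²·6.4² + 2·[3·12.3·6.4·0.18] = 519.93 + 85.0176 = 604.948.
Because errors are independent across components, Cov(Tᵢ,Tⱼ) = Cov(Xᵢ,Xⱼ); the off-diagonal part of the true-score variance is the same as above.
True-score variance = [12.3²·0.58 + 3²·6.4²·0.69] + 85.0176 = 342.11 + 85.0176 = 427.127.
Reliability = 427.127 / 604.948 = 0.7061.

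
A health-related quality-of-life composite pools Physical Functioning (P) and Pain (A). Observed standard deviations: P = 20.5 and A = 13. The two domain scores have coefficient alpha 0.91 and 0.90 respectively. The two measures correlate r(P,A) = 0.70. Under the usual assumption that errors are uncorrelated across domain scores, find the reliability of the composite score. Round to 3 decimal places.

0.943

Var(P+A) = 20.5² + 13² + 2·[20.5·13·0.70] = 589.25 + 373.1 = 962.35.
Because errors are independent across components, Cov(Tᵢ,Tⱼ) = Cov(Xᵢ,Xⱼ); the off-diagonal part of the true-score variance is the same as above.
True-score variance = [20.5²·0.91 + 13²·0.90] + 373.1 = 534.528 + 373.1 = 907.628.
Reliability = 907.628 / 962.35 = 0.943.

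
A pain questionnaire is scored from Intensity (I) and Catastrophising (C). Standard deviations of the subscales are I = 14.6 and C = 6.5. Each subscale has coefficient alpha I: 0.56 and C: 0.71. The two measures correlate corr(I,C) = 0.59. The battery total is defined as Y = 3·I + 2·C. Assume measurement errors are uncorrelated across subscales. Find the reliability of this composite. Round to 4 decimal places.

Var(Y) = 3²·14.6² + 2²·6.5² + 2·[6·14.6·6.5·0.59] = 2087.44 + 671.892 = 2759.33.
Because errors are independent across components, Cov(Tᵢ,Tⱼ) = Cov(Xᵢ,Xⱼ); the off-diagonal part of the true-score variance is the same as above.
True-score variance = [3²·14.6²·0.56 + 2²·6.5²·0.71] + 671.892 = 1194.32 + 671.892 = 1866.21.
Reliability = 1866.21 / 2759.33 = 0.6763.

0.6763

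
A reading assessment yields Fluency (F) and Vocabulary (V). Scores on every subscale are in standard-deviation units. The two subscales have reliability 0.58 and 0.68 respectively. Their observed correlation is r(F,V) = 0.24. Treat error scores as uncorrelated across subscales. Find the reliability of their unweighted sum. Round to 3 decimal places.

0.702

Var(F+V) = 2 + 2·[0.24] = 2 + 0.48 = 2.48.
Under uncorrelated errors the observed covariances equal the true-score covariances, so only the own-variance terms attenuate.
True-score variance = [0.58 + 0.68] + 0.48 = 1.26 + 0.48 = 1.74.
Reliability = 1.74 / 2.48 = 0.702.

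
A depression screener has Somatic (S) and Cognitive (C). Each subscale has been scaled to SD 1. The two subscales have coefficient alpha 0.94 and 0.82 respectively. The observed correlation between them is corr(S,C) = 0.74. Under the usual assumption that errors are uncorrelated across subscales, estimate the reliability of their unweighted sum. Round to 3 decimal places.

Var(S+C) = 2 + 2·[0.74] = 2 + 1.48 = 3.48.
Because errors are independent across components, Cov(Tᵢ,Tⱼ) = Cov(Xᵢ,Xⱼ); the off-diagonal part of the true-score variance is the same as above.
True-score variance = [0.94 + 0.82] + 1.48 = 1.76 + 1.48 = 3.24.
Reliability = 3.24 / 3.48 = 0.931.

0.931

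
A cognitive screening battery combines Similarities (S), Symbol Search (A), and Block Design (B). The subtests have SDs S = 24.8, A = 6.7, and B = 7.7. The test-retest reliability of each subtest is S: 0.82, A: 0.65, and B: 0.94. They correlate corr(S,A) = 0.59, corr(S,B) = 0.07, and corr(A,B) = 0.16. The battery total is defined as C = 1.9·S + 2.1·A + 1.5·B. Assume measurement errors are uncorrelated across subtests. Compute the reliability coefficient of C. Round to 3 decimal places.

Var(C) = 1.9²·24.8² + 2.1²·6.7² + 1.5²·7.7² + 2·[3.99·24.8·6.7·0.59 + 2.85·24.8·7.7·0.07 + 3.15·6.7·7.7·0.16] = 2551.66 + 910.51 = 3462.17.
Because errors are independent across components, Cov(Tᵢ,Tⱼ) = Cov(Xᵢ,Xⱼ); the off-diagonal part of the true-score variance is the same as above.
True-score variance = [1.9²·24.8²·0.82 + 2.1²·6.7²·0.65 + 1.5²·7.7²·0.94] + 910.51 = 2074.72 + 910.51 = 2985.23.
Reliability = 2985.23 / 3462.17 = 0.862.

0.862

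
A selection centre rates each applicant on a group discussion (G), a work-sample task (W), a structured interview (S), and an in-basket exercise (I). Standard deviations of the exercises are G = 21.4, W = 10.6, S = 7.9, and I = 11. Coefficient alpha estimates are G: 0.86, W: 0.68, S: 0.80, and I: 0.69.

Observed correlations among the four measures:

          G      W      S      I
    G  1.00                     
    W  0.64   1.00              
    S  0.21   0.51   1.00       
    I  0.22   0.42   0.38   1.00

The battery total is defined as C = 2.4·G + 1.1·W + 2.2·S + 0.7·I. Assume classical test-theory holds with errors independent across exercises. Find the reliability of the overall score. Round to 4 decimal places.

0.8983

Var(C) = 2.4²·21.4² + 1.1²·10.6² + 2.2²·7.9² + 0.7²·11² + 2·[2.64·21.4·10.6·0.64 + 5.28·21.4·7.9·0.21 + 1.68·21.4·11·0.22 + 2.42·10.6·7.9·0.51 + 0.77·10.6·11·0.42 + 1.54·7.9·11·0.38] = 3135.16 + 1699.28 = 4834.44.
Because errors are independent across components, Cov(Tᵢ,Tⱼ) = Cov(Xᵢ,Xⱼ); the off-diagonal part of the true-score variance is the same as above.
True-score variance = [2.4²·21.4²·0.86 + 1.1²·10.6²·0.68 + 2.2²·7.9²·0.80 + 0.7²·11²·0.69] + 1699.28 = 2643.56 + 1699.28 = 4342.84.
Reliability = 4342.84 / 4834.44 = 0.8983.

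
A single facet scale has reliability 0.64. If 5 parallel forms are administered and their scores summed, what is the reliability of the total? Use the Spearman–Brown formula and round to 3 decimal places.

0.899

ρ_k = kρ / (1 + (k−1)ρ) = 5·0.64 / (1 + 4·0.64) = 3.200 / 3.560 = 0.899.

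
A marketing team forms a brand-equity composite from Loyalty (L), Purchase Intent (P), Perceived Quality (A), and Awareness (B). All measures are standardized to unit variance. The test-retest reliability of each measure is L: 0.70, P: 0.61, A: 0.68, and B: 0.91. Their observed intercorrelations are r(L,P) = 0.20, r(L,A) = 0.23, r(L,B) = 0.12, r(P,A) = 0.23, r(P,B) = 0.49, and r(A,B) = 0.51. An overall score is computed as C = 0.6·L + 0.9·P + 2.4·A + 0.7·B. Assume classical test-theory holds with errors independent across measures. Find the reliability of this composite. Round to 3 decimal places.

0.803

Var(C) = 0.6² + 0.9² + 2.4² + 0.7² + 2·[0.54·0.20 + 1.44·0.23 + 0.42·0.12 + 2.16·0.23 + 0.63·0.49 + 1.68·0.51] = 7.42 + 4.3038 = 11.7238.
With uncorrelated errors the cross-covariances are all true-score covariance, so they carry over unchanged; only the diagonal terms shrink to ρᵢσᵢ².
True-score variance = [0.6²·0.70 + 0.9²·0.61 + 2.4²·0.68 + 0.7²·0.91] + 4.3038 = 5.1088 + 4.3038 = 9.4126.
Reliability = 9.4126 / 11.7238 = 0.803.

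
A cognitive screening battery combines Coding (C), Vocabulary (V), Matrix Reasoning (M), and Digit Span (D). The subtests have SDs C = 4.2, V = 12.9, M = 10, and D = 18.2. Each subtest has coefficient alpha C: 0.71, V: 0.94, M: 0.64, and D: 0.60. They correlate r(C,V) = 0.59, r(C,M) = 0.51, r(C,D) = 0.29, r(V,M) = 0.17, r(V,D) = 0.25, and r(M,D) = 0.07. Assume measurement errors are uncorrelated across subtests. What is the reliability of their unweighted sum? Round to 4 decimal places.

Var(C+V+M+D) = 4.2² + 12.9² + 10² + 18.2² + 2·[4.2·12.9·0.59 + 4.2·10·0.51 + 4.2·18.2·0.29 + 12.9·10·0.17 + 12.9·18.2·0.25 + 10·18.2·0.07] = 615.29 + 337.838 = 953.128.
Because errors are independent across components, Cov(Tᵢ,Tⱼ) = Cov(Xᵢ,Xⱼ); the off-diagonal part of the true-score variance is the same as above.
True-score variance = [4.2²·0.71 + 12.9²·0.94 + 10²·0.64 + 18.2²·0.60] + 337.838 = 431.694 + 337.838 = 769.531.
Reliability = 769.531 / 953.128 = 0.8074.

0.8074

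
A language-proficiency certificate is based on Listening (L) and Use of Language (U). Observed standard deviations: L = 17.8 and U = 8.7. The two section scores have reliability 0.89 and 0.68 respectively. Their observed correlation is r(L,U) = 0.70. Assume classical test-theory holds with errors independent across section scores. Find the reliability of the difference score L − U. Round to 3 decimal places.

0.664

Var(L−U) = 17.8² + 8.7² − 2·17.8·8.7·0.70 = 392.53 − 216.804 = 175.726.
With uncorrelated errors the cross-covariances are all true-score covariance, so they carry over unchanged; only the diagonal terms shrink to ρᵢσᵢ².
True-score variance = [17.8²·0.89 + 8.7²·0.68] − 216.804 = 333.457 − 216.804 = 116.653.
Reliability = 116.653 / 175.726 = 0.664.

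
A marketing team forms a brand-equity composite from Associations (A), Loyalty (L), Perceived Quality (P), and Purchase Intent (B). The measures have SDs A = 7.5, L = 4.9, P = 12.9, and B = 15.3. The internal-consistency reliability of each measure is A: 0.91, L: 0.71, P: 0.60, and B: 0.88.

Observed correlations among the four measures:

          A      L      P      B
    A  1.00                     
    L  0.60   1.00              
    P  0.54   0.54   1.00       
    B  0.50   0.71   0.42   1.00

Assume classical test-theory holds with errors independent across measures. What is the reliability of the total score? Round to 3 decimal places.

Var(A+L+P+B) = 7.5² + 4.9² + 12.9² + 15.3² + 2·[7.5·4.9·0.60 + 7.5·12.9·0.54 + 7.5·15.3·0.50 + 4.9·12.9·0.54 + 4.9·15.3·0.71 + 12.9·15.3·0.42] = 480.76 + 603.855 = 1084.62.
Under uncorrelated errors the observed covariances equal the true-score covariances, so only the own-variance terms attenuate.
True-score variance = [7.5²·0.91 + 4.9²·0.71 + 12.9²·0.60 + 15.3²·0.88] + 603.855 = 374.08 + 603.855 = 977.935.
Reliability = 977.935 / 1084.62 = 0.902.

0.902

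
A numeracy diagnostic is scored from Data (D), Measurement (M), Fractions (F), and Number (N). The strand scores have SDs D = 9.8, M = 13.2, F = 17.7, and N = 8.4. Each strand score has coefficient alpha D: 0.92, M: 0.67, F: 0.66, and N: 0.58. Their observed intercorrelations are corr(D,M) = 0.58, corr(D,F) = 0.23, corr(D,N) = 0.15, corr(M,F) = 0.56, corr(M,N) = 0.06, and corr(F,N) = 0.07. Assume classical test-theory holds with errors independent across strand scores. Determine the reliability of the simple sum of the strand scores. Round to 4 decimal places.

Var(D+M+F+N) = 9.8² + 13.2² + 17.7² + 8.4² + 2·[9.8·13.2·0.58 + 9.8·17.7·0.23 + 9.8·8.4·0.15 + 13.2·17.7·0.56 + 13.2·8.4·0.06 + 17.7·8.4·0.07] = 654.13 + 550.343 = 1204.47.
Because errors are independent across components, Cov(Tᵢ,Tⱼ) = Cov(Xᵢ,Xⱼ); the off-diagonal part of the true-score variance is the same as above.
True-score variance = [9.8²·0.92 + 13.2²·0.67 + 17.7²·0.66 + 8.4²·0.58] + 550.343 = 452.794 + 550.343 = 1003.14.
Reliability = 1003.14 / 1204.47 = 0.8328.

0.8328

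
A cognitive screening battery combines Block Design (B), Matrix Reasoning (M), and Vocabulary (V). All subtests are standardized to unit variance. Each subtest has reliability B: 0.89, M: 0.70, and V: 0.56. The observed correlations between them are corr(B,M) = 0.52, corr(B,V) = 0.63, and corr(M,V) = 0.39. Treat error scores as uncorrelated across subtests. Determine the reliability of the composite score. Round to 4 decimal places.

Var(B+M+V) = 3 + 2·[0.52 + 0.63 + 0.39] = 3 + 3.08 = 6.08.
Because errors are independent across components, Cov(Tᵢ,Tⱼ) = Cov(Xᵢ,Xⱼ); the off-diagonal part of the true-score variance is the same as above.
True-score variance = [0.89 + 0.70 + 0.56] + 3.08 = 2.15 + 3.08 = 5.23.
Reliability = 5.23 / 6.08 = 0.8602.

0.8602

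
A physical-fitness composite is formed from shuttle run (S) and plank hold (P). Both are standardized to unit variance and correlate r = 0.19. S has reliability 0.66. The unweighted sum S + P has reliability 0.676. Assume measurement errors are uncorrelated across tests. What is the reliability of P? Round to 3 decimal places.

Var(S+P) = 2 + 2·0.19 = 2.380.
True-score variance = ρ_S + ρ_P + 2·0.19, so 0.676 = (0.66 + ρ_P + 0.38) / 2.380.
ρ_P = 0.676·2.380 − 0.66 − 0.38 = 0.569.

0.569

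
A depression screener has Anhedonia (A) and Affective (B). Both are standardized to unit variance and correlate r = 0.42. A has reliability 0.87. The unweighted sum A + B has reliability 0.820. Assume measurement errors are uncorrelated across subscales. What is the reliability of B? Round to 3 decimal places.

0.619

Var(A+B) = 2 + 2·0.42 = 2.840.
True-score variance = ρ_A + ρ_B + 2·0.42, so 0.820 = (0.87 + ρ_B + 0.84) / 2.840.
ρ_B = 0.820·2.840 − 0.87 − 0.84 = 0.619.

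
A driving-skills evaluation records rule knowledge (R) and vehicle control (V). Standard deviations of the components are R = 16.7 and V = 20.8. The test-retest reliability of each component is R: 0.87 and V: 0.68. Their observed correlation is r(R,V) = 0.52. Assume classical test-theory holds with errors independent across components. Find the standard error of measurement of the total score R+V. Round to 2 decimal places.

Var(total) = 711.53 + 361.254 = 1072.78.
True-score variance = 536.83 + 361.254 = 898.084, so reliability = 0.8372.
Error variance = 1072.78 − 898.084 = 174.7; SEM = √174.7 = 13.22.

13.22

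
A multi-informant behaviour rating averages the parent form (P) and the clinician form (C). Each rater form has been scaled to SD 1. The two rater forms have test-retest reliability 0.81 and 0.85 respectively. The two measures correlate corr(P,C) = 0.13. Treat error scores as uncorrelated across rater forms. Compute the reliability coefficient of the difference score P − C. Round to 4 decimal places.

Var(P−C) = 1 + 1 − 2·0.13 = 2 − 0.26 = 1.74.
Because errors are independent across components, Cov(Tᵢ,Tⱼ) = Cov(Xᵢ,Xⱼ); the off-diagonal part of the true-score variance is the same as above.
True-score variance = [0.81 + 0.85] − 0.26 = 1.66 − 0.26 = 1.4.
Reliability = 1.4 / 1.74 = 0.8046.

0.8046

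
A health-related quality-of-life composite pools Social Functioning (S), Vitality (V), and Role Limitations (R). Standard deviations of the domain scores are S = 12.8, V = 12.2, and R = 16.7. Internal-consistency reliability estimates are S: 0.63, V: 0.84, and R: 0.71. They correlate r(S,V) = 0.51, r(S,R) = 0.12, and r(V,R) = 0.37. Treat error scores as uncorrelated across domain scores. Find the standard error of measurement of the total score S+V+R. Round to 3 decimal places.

12.857

Var(total) = 591.57 + 361.353 = 952.923.
True-score variance = 426.257 + 361.353 = 787.61, so reliability = 0.8265.
Error variance = 952.923 − 787.61 = 165.313; SEM = √165.313 = 12.857.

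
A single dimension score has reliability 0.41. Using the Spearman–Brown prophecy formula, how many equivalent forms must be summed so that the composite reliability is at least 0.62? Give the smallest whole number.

3

k ≥ ρ*(1−ρ₁)/(ρ₁(1−ρ*)) = 0.62·0.59 / (0.41·0.38) = 2.348.
Smallest integer k = 3.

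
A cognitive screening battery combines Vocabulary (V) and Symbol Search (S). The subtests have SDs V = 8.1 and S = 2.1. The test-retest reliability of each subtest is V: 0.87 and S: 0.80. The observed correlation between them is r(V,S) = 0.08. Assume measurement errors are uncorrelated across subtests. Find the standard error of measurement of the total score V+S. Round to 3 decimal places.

Var(total) = 70.02 + 2.7216 = 72.7416.
True-score variance = 60.6087 + 2.7216 = 63.3303, so reliability = 0.8706.
Error variance = 72.7416 − 63.3303 = 9.4113; SEM = √9.4113 = 3.068.

3.068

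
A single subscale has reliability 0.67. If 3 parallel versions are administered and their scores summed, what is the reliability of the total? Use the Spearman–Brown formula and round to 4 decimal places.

0.8590

ρ_k = kρ / (1 + (k−1)ρ) = 3·0.67 / (1 + 2·0.67) = 2.010 / 2.340 = 0.8590.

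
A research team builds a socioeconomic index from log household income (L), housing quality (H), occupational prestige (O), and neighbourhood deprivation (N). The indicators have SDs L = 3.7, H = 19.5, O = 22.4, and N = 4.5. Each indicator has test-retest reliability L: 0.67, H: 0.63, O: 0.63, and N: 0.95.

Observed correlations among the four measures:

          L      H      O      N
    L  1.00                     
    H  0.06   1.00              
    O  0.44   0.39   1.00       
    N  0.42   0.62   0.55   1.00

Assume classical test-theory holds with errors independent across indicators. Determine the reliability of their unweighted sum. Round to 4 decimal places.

Var(L+H+O+N) = 3.7² + 19.5² + 22.4² + 4.5² + 2·[3.7·19.5·0.06 + 3.7·22.4·0.44 + 3.7·4.5·0.42 + 19.5·22.4·0.39 + 19.5·4.5·0.62 + 22.4·4.5·0.55] = 915.95 + 655.972 = 1571.92.
With uncorrelated errors the cross-covariances are all true-score covariance, so they carry over unchanged; only the diagonal terms shrink to ρᵢσᵢ².
True-score variance = [3.7²·0.67 + 19.5²·0.63 + 22.4²·0.63 + 4.5²·0.95] + 655.972 = 584.076 + 655.972 = 1240.05.
Reliability = 1240.05 / 1571.92 = 0.7889.

0.7889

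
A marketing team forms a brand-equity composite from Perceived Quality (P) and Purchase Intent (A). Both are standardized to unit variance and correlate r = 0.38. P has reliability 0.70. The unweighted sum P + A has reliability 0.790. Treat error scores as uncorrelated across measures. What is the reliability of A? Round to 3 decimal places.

Var(P+A) = 2 + 2·0.38 = 2.760.
True-score variance = ρ_P + ρ_A + 2·0.38, so 0.790 = (0.70 + ρ_A + 0.76) / 2.760.
ρ_A = 0.790·2.760 − 0.70 − 0.76 = 0.720.

0.720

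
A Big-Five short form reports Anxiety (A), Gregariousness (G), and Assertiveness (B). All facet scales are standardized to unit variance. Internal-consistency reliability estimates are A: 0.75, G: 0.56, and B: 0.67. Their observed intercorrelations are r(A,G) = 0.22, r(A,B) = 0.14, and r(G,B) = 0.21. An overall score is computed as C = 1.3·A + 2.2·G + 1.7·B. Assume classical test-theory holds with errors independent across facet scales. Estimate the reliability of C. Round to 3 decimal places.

Var(C) = 1.3² + 2.2² + 1.7² + 2·[2.86·0.22 + 2.21·0.14 + 3.74·0.21] = 9.42 + 3.448 = 12.868.
Because errors are independent across components, Cov(Tᵢ,Tⱼ) = Cov(Xᵢ,Xⱼ); the off-diagonal part of the true-score variance is the same as above.
True-score variance = [1.3²·0.75 + 2.2²·0.56 + 1.7²·0.67] + 3.448 = 5.9142 + 3.448 = 9.3622.
Reliability = 9.3622 / 12.868 = 0.728.

0.728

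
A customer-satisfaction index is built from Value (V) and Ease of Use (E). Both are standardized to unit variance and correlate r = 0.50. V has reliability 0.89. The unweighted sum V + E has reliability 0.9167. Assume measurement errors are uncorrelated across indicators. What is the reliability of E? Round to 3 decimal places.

0.860

Var(V+E) = 2 + 2·0.50 = 3.000.
True-score variance = ρ_V + ρ_E + 2·0.50, so 0.9167 = (0.89 + ρ_E + 1.00) / 3.000.
ρ_E = 0.9167·3.000 − 0.89 − 1.00 = 0.860.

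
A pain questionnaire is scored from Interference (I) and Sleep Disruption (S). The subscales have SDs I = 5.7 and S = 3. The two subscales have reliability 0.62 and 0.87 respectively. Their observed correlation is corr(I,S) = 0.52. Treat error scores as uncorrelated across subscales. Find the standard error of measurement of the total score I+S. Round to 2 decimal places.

Var(total) = 41.49 + 17.784 = 59.274.
True-score variance = 27.9738 + 17.784 = 45.7578, so reliability = 0.7720.
Error variance = 59.274 − 45.7578 = 13.5162; SEM = √13.5162 = 3.68.

3.68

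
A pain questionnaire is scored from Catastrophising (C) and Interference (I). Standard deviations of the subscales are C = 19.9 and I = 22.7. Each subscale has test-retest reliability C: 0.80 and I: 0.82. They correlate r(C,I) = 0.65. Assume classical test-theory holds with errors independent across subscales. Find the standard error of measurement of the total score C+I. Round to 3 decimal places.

Var(total) = 911.3 + 587.249 = 1498.55.
True-score variance = 739.346 + 587.249 = 1326.59, so reliability = 0.8853.
Error variance = 1498.55 − 1326.59 = 171.954; SEM = √171.954 = 13.113.

13.113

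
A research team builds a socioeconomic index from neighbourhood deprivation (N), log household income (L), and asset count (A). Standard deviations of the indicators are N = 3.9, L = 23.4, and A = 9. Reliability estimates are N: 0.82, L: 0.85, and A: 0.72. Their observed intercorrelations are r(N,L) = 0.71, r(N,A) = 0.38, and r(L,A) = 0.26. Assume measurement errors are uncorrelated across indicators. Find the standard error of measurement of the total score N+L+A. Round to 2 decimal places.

10.37

Var(total) = 643.77 + 265.777 = 909.547.
True-score variance = 536.218 + 265.777 = 801.995, so reliability = 0.8818.
Error variance = 909.547 − 801.995 = 107.552; SEM = √107.552 = 10.37.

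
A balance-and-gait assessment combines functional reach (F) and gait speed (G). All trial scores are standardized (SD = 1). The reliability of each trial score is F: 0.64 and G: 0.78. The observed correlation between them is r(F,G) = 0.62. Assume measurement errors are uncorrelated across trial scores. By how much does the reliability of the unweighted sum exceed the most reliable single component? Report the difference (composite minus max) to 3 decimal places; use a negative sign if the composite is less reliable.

Var(sum) = 2 + 1.24 = 3.24; true-score variance = 1.42 + 1.24 = 2.66; composite reliability = 0.8210.
Max component reliability = 0.7800.
Difference = 0.8210 − 0.7800 = 0.041.

0.041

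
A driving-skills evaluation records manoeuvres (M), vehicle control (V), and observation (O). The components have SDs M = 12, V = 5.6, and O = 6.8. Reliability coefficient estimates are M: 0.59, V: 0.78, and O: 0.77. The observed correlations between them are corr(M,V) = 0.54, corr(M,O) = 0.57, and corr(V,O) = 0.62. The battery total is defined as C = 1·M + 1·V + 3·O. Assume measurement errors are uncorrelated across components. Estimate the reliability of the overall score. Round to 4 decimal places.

0.8510

Var(C) = 12² + 5.6² + 3²·6.8² + 2·[12·5.6·0.54 + 3·12·6.8·0.57 + 3·5.6·6.8·0.62] = 591.52 + 493.306 = 1084.83.
Under uncorrelated errors the observed covariances equal the true-score covariances, so only the own-variance terms attenuate.
True-score variance = [12²·0.59 + 5.6²·0.78 + 3²·6.8²·0.77] + 493.306 = 429.864 + 493.306 = 923.17.
Reliability = 923.17 / 1084.83 = 0.8510.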